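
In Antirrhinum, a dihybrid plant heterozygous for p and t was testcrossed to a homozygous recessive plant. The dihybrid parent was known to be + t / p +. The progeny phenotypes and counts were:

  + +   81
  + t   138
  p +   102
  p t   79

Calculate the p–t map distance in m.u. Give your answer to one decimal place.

The recombinant classes are + + and p t: 81 + 79 = 160.
Recombination frequency = 160/400 = 0.4000 ≈ 40.0%, i.e. 40.0 m.u.

40.0 m.u.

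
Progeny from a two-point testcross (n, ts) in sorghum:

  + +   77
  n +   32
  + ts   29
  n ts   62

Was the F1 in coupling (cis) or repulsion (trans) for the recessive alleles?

cis

The two most frequent classes are + + (77) and n ts (62); these are the parental (non-recombinant) types.
So the F1 carried + + on one chromosome and n ts on the other — the recessive alleles are on the same chromosome (cis / coupling).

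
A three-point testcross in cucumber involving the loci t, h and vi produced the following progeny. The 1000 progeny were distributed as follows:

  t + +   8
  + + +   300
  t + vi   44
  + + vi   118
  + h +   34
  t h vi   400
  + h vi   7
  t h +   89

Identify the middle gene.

The two most frequent reciprocal classes, t h vi and + + +, are the parental types, so the F1 was t h vi / + + +.
The two rarest classes, + h vi and t + +, are the double crossovers. Comparing them with the parentals, only the t allele has switched, so t is the middle locus and the order is vi – t – h.

t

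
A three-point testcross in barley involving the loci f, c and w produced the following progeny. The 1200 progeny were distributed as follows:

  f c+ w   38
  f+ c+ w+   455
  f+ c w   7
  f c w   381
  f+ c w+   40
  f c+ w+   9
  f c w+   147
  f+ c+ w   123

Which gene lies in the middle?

The two most frequent reciprocal classes, f c w and f+ c+ w+, are the parental types, so the F1 was f c w / f+ c+ w+.
The two rarest classes, f+ c w and f c+ w+, are the double crossovers. Comparing them with the parentals, only the f allele has switched, so f is the middle locus and the order is c – f – w.

f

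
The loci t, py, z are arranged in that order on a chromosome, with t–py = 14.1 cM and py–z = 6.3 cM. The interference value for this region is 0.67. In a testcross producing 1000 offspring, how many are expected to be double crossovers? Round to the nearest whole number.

Map distances give recombination frequencies of 0.141 and 0.063 for the two intervals.
With interference 0.67 (so coincidence = 0.33), expected double-crossover frequency = 0.141 × 0.063 × 0.33 = 0.00293.
Expected number = 0.00293 × 1000 = 2.93 ≈ 3.

3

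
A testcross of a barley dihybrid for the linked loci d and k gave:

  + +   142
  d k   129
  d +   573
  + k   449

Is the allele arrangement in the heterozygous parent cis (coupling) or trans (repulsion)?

trans

The two most frequent classes are + k (449) and d + (573); these are the parental (non-recombinant) types.
So the F1 carried + k on one chromosome and d + on the other — the recessive alleles are on opposite chromosomes (trans / repulsion).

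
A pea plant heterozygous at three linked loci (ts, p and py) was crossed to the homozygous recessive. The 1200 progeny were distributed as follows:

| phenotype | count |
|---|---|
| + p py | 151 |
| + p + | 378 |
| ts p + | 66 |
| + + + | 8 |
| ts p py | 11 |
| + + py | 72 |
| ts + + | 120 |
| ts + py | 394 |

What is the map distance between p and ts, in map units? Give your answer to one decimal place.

13.1 map units

The two most frequent reciprocal classes, + p + and ts + py, are the parental types, so the F1 was + p + / ts + py.
The two rarest classes, + + + and ts p py, are the double crossovers. Comparing them with the parentals, only the p allele has switched, so p is the middle locus and the order is ts – p – py.
Crossovers in the ts–p interval produce the single-crossover classes ts p + and + + py (66 + 72 = 138) plus the double crossovers (19).
RF(ts–p) = (138 + 19) / 1200 = 157/1200 = 0.1308 → 13.1 map units.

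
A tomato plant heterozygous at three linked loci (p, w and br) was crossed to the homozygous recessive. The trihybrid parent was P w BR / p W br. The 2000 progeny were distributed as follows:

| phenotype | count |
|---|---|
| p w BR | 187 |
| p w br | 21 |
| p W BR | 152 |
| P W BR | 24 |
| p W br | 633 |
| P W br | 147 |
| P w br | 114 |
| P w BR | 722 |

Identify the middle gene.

The two rarest classes, P W BR and p w br, are the double crossovers. Comparing them with the parentals, only the w allele has switched, so w is the middle locus and the order is br – w – p.

w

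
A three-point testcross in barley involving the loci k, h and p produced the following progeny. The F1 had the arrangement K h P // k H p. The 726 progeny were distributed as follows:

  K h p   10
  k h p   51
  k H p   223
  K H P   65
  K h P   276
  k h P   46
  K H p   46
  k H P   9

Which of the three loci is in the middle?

p

The two rarest classes, K h p and k H P, are the double crossovers. Comparing them with the parentals, only the p allele has switched, so p is the middle locus and the order is k – p – h.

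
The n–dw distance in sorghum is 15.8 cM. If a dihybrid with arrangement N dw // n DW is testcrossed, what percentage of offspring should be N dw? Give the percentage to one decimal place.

A map distance of 15.8 cM corresponds to a recombination frequency of 0.158.
The F1 is N dw / n DW, so N dw is a parental gamete class with expected frequency (1 − r)/2 = 0.842/2 = 0.4210.
That is 0.4210 = 42.1% of the progeny.

42.1%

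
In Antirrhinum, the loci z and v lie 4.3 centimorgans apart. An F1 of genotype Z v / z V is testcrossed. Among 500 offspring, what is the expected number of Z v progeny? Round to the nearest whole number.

A map distance of 4.3 centimorgans corresponds to a recombination frequency of 0.043.
The F1 is Z v / z V, so Z v is a parental gamete class with expected frequency (1 − r)/2 = 0.957/2 = 0.4785.
Expected number = 0.4785 × 500 = 239.25 ≈ 239.

239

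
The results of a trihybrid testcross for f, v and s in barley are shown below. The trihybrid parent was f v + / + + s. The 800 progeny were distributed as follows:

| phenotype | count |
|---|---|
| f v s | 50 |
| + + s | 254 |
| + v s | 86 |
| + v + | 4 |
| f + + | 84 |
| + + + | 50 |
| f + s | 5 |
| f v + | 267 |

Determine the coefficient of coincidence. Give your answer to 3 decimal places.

0.369

The two rarest classes, + v + and f + s, are the double crossovers. Comparing them with the parentals, only the f allele has switched, so f is the middle locus and the order is s – f – v.
s–f: (100 + 9)/800 = 0.1363; f–v: (170 + 9)/800 = 0.2238.
Expected DCO frequency = 0.1363 × 0.2238 ≈ 0.03050; observed = 9/800 ≈ 0.01125.
Coefficient of coincidence = 0.01125/0.03050 ≈ 0.369.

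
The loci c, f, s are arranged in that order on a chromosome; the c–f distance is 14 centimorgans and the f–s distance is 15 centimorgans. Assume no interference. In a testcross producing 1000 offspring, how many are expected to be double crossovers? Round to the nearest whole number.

21

Map distances give recombination frequencies of 0.140 and 0.150 for the two intervals.
With no interference, expected double-crossover frequency = 0.140 × 0.150 = 0.02100.
Expected number = 0.02100 × 1000 = 21.00 ≈ 21.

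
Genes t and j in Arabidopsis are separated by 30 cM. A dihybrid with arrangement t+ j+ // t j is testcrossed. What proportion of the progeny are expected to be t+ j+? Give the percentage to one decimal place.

35.0%

A map distance of 30 cM corresponds to a recombination frequency of 0.300.
The F1 is t+ j+ / t j, so t+ j+ is a parental gamete class with expected frequency (1 − r)/2 = 0.700/2 = 0.3500.
That is 0.3500 = 35.0% of the progeny.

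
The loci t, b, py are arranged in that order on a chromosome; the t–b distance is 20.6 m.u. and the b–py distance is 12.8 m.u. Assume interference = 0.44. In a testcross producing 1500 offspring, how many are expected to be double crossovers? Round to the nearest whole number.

Map distances give recombination frequencies of 0.206 and 0.128 for the two intervals.
With interference 0.44 (so coincidence = 0.56), expected double-crossover frequency = 0.206 × 0.128 × 0.56 = 0.01477.
Expected number = 0.01477 × 1500 = 22.15 ≈ 22.

22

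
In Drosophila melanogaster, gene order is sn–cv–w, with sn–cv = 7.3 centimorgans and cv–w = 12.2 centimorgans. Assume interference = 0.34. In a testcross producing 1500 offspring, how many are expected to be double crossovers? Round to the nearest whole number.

Map distances give recombination frequencies of 0.073 and 0.122 for the two intervals.
With interference 0.34 (so coincidence = 0.66), expected double-crossover frequency = 0.073 × 0.122 × 0.66 = 0.00588.
Expected number = 0.00588 × 1500 = 8.82 ≈ 9.

9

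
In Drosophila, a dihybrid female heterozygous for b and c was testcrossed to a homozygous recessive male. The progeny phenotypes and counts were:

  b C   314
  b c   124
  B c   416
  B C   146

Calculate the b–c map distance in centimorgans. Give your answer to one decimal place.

27.0 centimorgans

The two most frequent classes, B c (416) and b C (314), are the parental types, so the F1 was B c / b C.
The recombinant classes are B C and b c: 146 + 124 = 270.
Recombination frequency = 270/1000 = 0.2700 ≈ 27.0%, i.e. 27.0 centimorgans.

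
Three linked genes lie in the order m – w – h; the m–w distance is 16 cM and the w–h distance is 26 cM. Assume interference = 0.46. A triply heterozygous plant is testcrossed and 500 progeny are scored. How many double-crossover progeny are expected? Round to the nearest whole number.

11

Map distances give recombination frequencies of 0.160 and 0.260 for the two intervals.
With interference 0.46 (so coincidence = 0.54), expected double-crossover frequency = 0.160 × 0.260 × 0.54 = 0.02246.
Expected number = 0.02246 × 500 = 11.23 ≈ 11.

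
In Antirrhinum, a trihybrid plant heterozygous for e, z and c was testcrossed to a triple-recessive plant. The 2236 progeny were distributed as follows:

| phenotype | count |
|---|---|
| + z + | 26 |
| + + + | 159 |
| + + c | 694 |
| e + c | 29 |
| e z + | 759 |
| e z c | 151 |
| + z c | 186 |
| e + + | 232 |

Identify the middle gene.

e

The two most frequent reciprocal classes, + + c and e z +, are the parental types, so the F1 was + + c / e z +.
The two rarest classes, e + c and + z +, are the double crossovers. Comparing them with the parentals, only the e allele has switched, so e is the middle locus and the order is z – e – c.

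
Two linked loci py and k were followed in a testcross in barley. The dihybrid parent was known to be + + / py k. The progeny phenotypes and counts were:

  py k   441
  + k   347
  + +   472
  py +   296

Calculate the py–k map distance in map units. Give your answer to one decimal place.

The recombinant classes are + k and py +: 347 + 296 = 643.
Recombination frequency = 643/1556 = 0.4132 ≈ 41.3%, i.e. 41.3 map units.

41.3 map units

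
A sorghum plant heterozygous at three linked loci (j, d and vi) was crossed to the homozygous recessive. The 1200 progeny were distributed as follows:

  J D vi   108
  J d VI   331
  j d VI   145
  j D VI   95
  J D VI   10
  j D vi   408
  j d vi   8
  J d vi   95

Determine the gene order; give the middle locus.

d

The two most frequent reciprocal classes, J d VI and j D vi, are the parental types, so the F1 was J d VI / j D vi.
The two rarest classes, J D VI and j d vi, are the double crossovers. Comparing them with the parentals, only the d allele has switched, so d is the middle locus and the order is vi – d – j.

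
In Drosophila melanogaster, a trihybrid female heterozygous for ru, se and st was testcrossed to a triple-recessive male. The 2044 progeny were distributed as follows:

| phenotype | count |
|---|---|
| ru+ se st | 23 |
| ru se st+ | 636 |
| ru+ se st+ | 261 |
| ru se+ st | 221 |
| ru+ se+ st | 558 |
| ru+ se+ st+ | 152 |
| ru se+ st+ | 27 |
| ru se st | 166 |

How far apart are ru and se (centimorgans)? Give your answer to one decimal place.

The two most frequent reciprocal classes, ru se st+ and ru+ se+ st, are the parental types, so the F1 was ru se st+ / ru+ se+ st.
The two rarest classes, ru se+ st+ and ru+ se st, are the double crossovers. Comparing them with the parentals, only the se allele has switched, so se is the middle locus and the order is st – se – ru.
Crossovers in the se–ru interval produce the single-crossover classes ru+ se st+ and ru se+ st (261 + 221 = 482) plus the double crossovers (50).
RF(se–ru) = (482 + 50) / 2044 = 532/2044 = 0.2603 → 26.0 centimorgans.

26.0 centimorgans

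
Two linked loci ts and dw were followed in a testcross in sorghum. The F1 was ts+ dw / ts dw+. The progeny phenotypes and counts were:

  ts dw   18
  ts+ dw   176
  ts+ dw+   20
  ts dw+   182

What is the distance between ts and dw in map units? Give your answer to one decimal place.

9.6 map units

The recombinant classes are ts+ dw+ and ts dw: 20 + 18 = 38.
Recombination frequency = 38/396 = 0.0960 ≈ 9.6%, i.e. 9.6 map units.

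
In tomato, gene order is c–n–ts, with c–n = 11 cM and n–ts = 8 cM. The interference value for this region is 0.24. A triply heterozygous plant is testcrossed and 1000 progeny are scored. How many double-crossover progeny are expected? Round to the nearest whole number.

Map distances give recombination frequencies of 0.110 and 0.080 for the two intervals.
With interference 0.24 (so coincidence = 0.76), expected double-crossover frequency = 0.110 × 0.080 × 0.76 = 0.00669.
Expected number = 0.00669 × 1000 = 6.69 ≈ 7.

7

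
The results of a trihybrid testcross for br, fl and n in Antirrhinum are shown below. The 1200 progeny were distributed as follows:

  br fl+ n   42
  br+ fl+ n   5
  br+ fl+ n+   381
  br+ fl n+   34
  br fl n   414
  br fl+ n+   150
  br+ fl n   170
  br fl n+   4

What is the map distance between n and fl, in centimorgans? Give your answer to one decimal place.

The two most frequent reciprocal classes, br fl n and br+ fl+ n+, are the parental types, so the F1 was br fl n / br+ fl+ n+.
The two rarest classes, br fl n+ and br+ fl+ n, are the double crossovers. Comparing them with the parentals, only the n allele has switched, so n is the middle locus and the order is br – n – fl.
Crossovers in the n–fl interval produce the single-crossover classes br fl+ n and br+ fl n+ (42 + 34 = 76) plus the double crossovers (9).
RF(n–fl) = (76 + 9) / 1200 = 85/1200 = 0.0708 → 7.1 centimorgans.

7.1 centimorgans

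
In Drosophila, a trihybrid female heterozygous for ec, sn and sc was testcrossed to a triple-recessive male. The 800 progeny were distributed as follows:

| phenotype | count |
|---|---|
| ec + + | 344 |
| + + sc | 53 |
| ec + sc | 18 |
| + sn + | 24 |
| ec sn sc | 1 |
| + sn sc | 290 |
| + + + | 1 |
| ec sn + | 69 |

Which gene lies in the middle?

The two most frequent reciprocal classes, ec + + and + sn sc, are the parental types, so the F1 was ec + + / + sn sc.
The two rarest classes, + + + and ec sn sc, are the double crossovers. Comparing them with the parentals, only the ec allele has switched, so ec is the middle locus and the order is sn – ec – sc.

ec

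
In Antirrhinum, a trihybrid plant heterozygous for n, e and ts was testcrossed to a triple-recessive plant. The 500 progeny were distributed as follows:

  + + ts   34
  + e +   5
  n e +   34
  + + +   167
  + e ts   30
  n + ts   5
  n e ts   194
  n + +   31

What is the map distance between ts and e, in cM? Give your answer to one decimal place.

15.6 cM

The two most frequent reciprocal classes, n e ts and + + +, are the parental types, so the F1 was n e ts / + + +.
The two rarest classes, n + ts and + e +, are the double crossovers. Comparing them with the parentals, only the e allele has switched, so e is the middle locus and the order is ts – e – n.
Crossovers in the ts–e interval produce the single-crossover classes n e + and + + ts (34 + 34 = 68) plus the double crossovers (10).
RF(ts–e) = (68 + 10) / 500 = 78/500 = 0.1560 → 15.6 cM.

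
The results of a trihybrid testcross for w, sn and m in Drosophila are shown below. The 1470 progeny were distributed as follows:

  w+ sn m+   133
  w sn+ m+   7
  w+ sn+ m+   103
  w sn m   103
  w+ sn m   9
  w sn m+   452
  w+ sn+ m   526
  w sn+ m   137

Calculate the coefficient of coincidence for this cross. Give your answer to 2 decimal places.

The two most frequent reciprocal classes, w+ sn+ m and w sn m+, are the parental types, so the F1 was w+ sn+ m / w sn m+.
The two rarest classes, w+ sn m and w sn+ m+, are the double crossovers. Comparing them with the parentals, only the sn allele has switched, so sn is the middle locus and the order is m – sn – w.
m–sn: (206 + 16)/1470 = 0.1510; sn–w: (270 + 16)/1470 = 0.1946.
Expected DCO frequency = 0.1510 × 0.1946 ≈ 0.02938; observed = 16/1470 ≈ 0.01088.
Coefficient of coincidence = 0.01088/0.02938 ≈ 0.37.

0.37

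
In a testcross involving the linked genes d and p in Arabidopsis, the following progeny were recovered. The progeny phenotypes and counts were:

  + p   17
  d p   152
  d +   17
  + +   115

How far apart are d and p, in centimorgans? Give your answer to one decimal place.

11.3 centimorgans

The two most frequent classes, + + (115) and d p (152), are the parental types, so the F1 was + + / d p.
The recombinant classes are + p and d +: 17 + 17 = 34.
Recombination frequency = 34/301 = 0.1130 ≈ 11.3%, i.e. 11.3 centimorgans.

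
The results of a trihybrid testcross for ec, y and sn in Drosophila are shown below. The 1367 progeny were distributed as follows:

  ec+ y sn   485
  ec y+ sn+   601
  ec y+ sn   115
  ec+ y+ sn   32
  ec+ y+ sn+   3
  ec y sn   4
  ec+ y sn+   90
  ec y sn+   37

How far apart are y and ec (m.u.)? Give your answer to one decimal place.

The two most frequent reciprocal classes, ec y+ sn+ and ec+ y sn, are the parental types, so the F1 was ec y+ sn+ / ec+ y sn.
The two rarest classes, ec+ y+ sn+ and ec y sn, are the double crossovers. Comparing them with the parentals, only the ec allele has switched, so ec is the middle locus and the order is y – ec – sn.
Crossovers in the y–ec interval produce the single-crossover classes ec y sn+ and ec+ y+ sn (37 + 32 = 69) plus the double crossovers (7).
RF(y–ec) = (69 + 7) / 1367 = 76/1367 = 0.0556 → 5.6 m.u.

5.6 m.u.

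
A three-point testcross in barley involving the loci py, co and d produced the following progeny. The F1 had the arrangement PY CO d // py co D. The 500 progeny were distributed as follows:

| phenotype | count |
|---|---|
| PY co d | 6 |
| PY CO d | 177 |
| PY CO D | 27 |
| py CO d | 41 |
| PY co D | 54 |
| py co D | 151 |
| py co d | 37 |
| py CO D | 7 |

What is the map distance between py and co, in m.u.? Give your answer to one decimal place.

21.6 m.u.

The two rarest classes, PY co d and py CO D, are the double crossovers. Comparing them with the parentals, only the co allele has switched, so co is the middle locus and the order is py – co – d.
Crossovers in the py–co interval produce the single-crossover classes py CO d and PY co D (41 + 54 = 95) plus the double crossovers (13).
RF(py–co) = (95 + 13) / 500 = 108/500 = 0.2160 → 21.6 m.u.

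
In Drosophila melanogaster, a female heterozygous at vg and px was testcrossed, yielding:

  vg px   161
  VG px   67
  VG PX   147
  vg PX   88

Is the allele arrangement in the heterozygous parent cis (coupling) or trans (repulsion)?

The two most frequent classes are VG PX (147) and vg px (161); these are the parental (non-recombinant) types.
So the F1 carried VG PX on one chromosome and vg px on the other — the recessive alleles are on the same chromosome (cis / coupling).

cis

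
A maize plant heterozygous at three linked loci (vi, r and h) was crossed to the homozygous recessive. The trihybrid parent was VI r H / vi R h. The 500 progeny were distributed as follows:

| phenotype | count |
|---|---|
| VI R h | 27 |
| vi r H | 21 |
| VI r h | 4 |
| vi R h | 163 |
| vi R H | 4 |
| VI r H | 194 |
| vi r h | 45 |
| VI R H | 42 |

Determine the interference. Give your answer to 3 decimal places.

The two rarest classes, VI r h and vi R H, are the double crossovers. Comparing them with the parentals, only the h allele has switched, so h is the middle locus and the order is vi – h – r.
vi–h: (48 + 8)/500 = 0.1120; h–r: (87 + 8)/500 = 0.1900.
Expected DCO frequency = 0.1120 × 0.1900 ≈ 0.02128; observed = 8/500 ≈ 0.01600.
Coefficient of coincidence = 0.01600/0.02128 ≈ 0.752; interference = 1 − 0.752 = 0.248.

0.248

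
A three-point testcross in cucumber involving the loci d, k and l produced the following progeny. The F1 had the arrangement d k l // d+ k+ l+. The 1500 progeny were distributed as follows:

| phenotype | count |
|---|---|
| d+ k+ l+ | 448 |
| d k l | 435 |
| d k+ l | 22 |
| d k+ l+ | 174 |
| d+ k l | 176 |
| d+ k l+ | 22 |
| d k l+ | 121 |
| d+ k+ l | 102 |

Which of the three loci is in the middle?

The two rarest classes, d k+ l and d+ k l+, are the double crossovers. Comparing them with the parentals, only the k allele has switched, so k is the middle locus and the order is l – k – d.

k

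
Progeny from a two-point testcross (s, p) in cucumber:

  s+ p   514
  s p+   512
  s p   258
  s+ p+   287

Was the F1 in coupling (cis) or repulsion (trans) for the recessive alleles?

trans

The two most frequent classes are s+ p (514) and s p+ (512); these are the parental (non-recombinant) types.
So the F1 carried s+ p on one chromosome and s p+ on the other — the recessive alleles are on opposite chromosomes (trans / repulsion).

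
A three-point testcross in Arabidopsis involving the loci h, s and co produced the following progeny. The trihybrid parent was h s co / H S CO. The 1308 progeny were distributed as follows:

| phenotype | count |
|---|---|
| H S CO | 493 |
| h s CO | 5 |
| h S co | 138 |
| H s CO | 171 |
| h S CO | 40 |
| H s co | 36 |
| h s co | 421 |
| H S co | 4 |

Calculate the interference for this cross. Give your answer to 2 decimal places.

The two rarest classes, h s CO and H S co, are the double crossovers. Comparing them with the parentals, only the co allele has switched, so co is the middle locus and the order is h – co – s.
h–co: (76 + 9)/1308 = 0.0650; co–s: (309 + 9)/1308 = 0.2431.
Expected DCO frequency = 0.0650 × 0.2431 ≈ 0.01580; observed = 9/1308 ≈ 0.00688.
Coefficient of coincidence = 0.00688/0.01580 ≈ 0.44; interference = 1 − 0.44 = 0.56.

0.56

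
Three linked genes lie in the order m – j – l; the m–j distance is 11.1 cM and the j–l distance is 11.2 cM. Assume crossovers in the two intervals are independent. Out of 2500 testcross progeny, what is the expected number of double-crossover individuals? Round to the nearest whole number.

Map distances give recombination frequencies of 0.111 and 0.112 for the two intervals.
With no interference, expected double-crossover frequency = 0.111 × 0.112 = 0.01243.
Expected number = 0.01243 × 2500 = 31.08 ≈ 31.

31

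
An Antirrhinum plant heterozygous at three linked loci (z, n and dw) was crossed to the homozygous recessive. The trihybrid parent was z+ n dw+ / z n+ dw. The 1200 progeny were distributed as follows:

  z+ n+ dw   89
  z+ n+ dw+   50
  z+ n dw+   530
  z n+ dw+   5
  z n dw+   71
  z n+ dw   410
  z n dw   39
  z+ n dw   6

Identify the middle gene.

The two rarest classes, z+ n dw and z n+ dw+, are the double crossovers. Comparing them with the parentals, only the dw allele has switched, so dw is the middle locus and the order is z – dw – n.

dw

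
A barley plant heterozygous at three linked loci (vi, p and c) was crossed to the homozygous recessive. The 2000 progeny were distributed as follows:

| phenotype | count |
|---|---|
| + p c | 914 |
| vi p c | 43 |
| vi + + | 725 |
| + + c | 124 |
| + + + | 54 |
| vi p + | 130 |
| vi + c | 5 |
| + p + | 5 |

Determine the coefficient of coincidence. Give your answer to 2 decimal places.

The two most frequent reciprocal classes, + p c and vi + +, are the parental types, so the F1 was + p c / vi + +.
The two rarest classes, + p + and vi + c, are the double crossovers. Comparing them with the parentals, only the c allele has switched, so c is the middle locus and the order is vi – c – p.
vi–c: (97 + 10)/2000 = 0.0535; c–p: (254 + 10)/2000 = 0.1320.
Expected DCO frequency = 0.0535 × 0.1320 ≈ 0.00706; observed = 10/2000 ≈ 0.00500.
Coefficient of coincidence = 0.00500/0.00706 ≈ 0.71.

0.71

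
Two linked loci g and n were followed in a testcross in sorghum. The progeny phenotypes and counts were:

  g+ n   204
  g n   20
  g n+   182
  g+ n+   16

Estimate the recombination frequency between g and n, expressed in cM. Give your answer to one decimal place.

8.5 cM

The two most frequent classes, g+ n (204) and g n+ (182), are the parental types, so the F1 was g+ n / g n+.
The recombinant classes are g+ n+ and g n: 16 + 20 = 36.
Recombination frequency = 36/422 = 0.0853 ≈ 8.5%, i.e. 8.5 cM.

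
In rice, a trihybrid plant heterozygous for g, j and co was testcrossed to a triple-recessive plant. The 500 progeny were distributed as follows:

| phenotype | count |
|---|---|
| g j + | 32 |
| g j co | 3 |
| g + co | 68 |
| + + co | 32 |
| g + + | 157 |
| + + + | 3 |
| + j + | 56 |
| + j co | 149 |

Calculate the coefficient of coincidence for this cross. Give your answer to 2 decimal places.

The two most frequent reciprocal classes, g + + and + j co, are the parental types, so the F1 was g + + / + j co.
The two rarest classes, + + + and g j co, are the double crossovers. Comparing them with the parentals, only the g allele has switched, so g is the middle locus and the order is j – g – co.
j–g: (64 + 6)/500 = 0.1400; g–co: (124 + 6)/500 = 0.2600.
Expected DCO frequency = 0.1400 × 0.2600 ≈ 0.03640; observed = 6/500 ≈ 0.01200.
Coefficient of coincidence = 0.01200/0.03640 ≈ 0.33.

0.33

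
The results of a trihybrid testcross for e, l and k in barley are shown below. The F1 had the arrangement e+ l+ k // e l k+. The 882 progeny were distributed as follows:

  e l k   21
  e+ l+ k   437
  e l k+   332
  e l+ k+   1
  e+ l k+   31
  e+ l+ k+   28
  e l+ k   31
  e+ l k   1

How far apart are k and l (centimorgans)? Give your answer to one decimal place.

5.8 centimorgans

The two rarest classes, e+ l k and e l+ k+, are the double crossovers. Comparing them with the parentals, only the l allele has switched, so l is the middle locus and the order is k – l – e.
Crossovers in the k–l interval produce the single-crossover classes e+ l+ k+ and e l k (28 + 21 = 49) plus the double crossovers (2).
RF(k–l) = (49 + 2) / 882 = 51/882 = 0.0578 → 5.8 centimorgans.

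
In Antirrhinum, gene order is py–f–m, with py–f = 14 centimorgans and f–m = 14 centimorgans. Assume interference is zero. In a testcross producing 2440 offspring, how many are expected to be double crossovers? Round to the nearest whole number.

48

Map distances give recombination frequencies of 0.140 and 0.140 for the two intervals.
With no interference, expected double-crossover frequency = 0.140 × 0.140 = 0.01960.
Expected number = 0.01960 × 2440 = 47.82 ≈ 48.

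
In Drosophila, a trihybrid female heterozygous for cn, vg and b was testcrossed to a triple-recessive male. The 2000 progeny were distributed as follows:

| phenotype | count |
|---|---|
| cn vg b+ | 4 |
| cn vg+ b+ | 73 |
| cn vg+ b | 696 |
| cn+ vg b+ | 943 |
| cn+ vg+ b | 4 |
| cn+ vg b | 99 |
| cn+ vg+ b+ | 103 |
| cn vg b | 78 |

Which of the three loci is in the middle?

cn

The two most frequent reciprocal classes, cn+ vg b+ and cn vg+ b, are the parental types, so the F1 was cn+ vg b+ / cn vg+ b.
The two rarest classes, cn vg b+ and cn+ vg+ b, are the double crossovers. Comparing them with the parentals, only the cn allele has switched, so cn is the middle locus and the order is vg – cn – b.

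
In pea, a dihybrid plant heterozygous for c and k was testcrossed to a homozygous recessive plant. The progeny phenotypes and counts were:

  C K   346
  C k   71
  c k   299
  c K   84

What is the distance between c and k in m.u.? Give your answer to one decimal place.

The two most frequent classes, C K (346) and c k (299), are the parental types, so the F1 was C K / c k.
The recombinant classes are C k and c K: 71 + 84 = 155.
Recombination frequency = 155/800 = 0.1938 ≈ 19.4%, i.e. 19.4 m.u.

19.4 m.u.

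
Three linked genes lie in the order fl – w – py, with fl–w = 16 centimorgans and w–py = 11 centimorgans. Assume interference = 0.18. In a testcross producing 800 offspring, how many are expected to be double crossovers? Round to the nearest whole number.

Map distances give recombination frequencies of 0.160 and 0.110 for the two intervals.
With interference 0.18 (so coincidence = 0.82), expected double-crossover frequency = 0.160 × 0.110 × 0.82 = 0.01443.
Expected number = 0.01443 × 800 = 11.55 ≈ 12.

12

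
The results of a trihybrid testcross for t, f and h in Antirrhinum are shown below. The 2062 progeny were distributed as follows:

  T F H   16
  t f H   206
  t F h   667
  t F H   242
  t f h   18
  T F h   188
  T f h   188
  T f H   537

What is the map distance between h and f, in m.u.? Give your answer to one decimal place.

22.5 m.u.

The two most frequent reciprocal classes, T f H and t F h, are the parental types, so the F1 was T f H / t F h.
The two rarest classes, T F H and t f h, are the double crossovers. Comparing them with the parentals, only the f allele has switched, so f is the middle locus and the order is t – f – h.
Crossovers in the f–h interval produce the single-crossover classes T f h and t F H (188 + 242 = 430) plus the double crossovers (34).
RF(f–h) = (430 + 34) / 2062 = 464/2062 = 0.2250 → 22.5 m.u.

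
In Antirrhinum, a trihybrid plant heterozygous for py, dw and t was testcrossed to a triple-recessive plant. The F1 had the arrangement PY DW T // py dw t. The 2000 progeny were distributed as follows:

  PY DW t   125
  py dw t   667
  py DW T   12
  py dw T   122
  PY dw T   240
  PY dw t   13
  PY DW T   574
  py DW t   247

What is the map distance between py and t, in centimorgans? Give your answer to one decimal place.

The two rarest classes, py DW T and PY dw t, are the double crossovers. Comparing them with the parentals, only the py allele has switched, so py is the middle locus and the order is dw – py – t.
Crossovers in the py–t interval produce the single-crossover classes PY DW t and py dw T (125 + 122 = 247) plus the double crossovers (25).
RF(py–t) = (247 + 25) / 2000 = 272/2000 = 0.1360 → 13.6 centimorgans.

13.6 centimorgans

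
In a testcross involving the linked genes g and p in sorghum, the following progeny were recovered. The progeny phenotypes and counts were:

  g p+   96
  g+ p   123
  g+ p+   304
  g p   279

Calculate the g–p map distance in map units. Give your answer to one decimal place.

The two most frequent classes, g+ p+ (304) and g p (279), are the parental types, so the F1 was g+ p+ / g p.
The recombinant classes are g+ p and g p+: 123 + 96 = 219.
Recombination frequency = 219/802 = 0.2731 ≈ 27.3%, i.e. 27.3 map units.

27.3 map units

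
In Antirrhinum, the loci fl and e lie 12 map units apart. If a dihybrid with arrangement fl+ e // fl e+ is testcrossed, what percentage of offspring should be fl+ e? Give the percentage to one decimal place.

44.0%

A map distance of 12 map units corresponds to a recombination frequency of 0.120.
The F1 is fl+ e / fl e+, so fl+ e is a parental gamete class with expected frequency (1 − r)/2 = 0.880/2 = 0.4400.
That is 0.4400 = 44.0% of the progeny.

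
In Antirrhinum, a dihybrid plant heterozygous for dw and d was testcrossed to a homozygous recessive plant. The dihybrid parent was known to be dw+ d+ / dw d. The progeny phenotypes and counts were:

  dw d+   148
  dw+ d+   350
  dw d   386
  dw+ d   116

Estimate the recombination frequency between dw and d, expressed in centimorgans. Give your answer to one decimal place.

26.4 centimorgans

The recombinant classes are dw+ d and dw d+: 116 + 148 = 264.
Recombination frequency = 264/1000 = 0.2640 ≈ 26.4%, i.e. 26.4 centimorgans.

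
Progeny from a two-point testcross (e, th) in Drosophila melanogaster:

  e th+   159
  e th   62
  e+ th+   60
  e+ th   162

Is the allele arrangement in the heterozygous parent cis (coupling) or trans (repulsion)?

trans

The two most frequent classes are e+ th (162) and e th+ (159); these are the parental (non-recombinant) types.
So the F1 carried e+ th on one chromosome and e th+ on the other — the recessive alleles are on opposite chromosomes (trans / repulsion).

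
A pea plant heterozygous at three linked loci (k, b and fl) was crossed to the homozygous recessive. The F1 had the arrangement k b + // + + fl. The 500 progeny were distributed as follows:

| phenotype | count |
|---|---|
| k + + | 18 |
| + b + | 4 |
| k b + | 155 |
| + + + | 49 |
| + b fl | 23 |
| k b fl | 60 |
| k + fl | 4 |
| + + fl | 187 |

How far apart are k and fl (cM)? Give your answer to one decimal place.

23.4 cM

The two rarest classes, + b + and k + fl, are the double crossovers. Comparing them with the parentals, only the k allele has switched, so k is the middle locus and the order is b – k – fl.
Crossovers in the k–fl interval produce the single-crossover classes k b fl and + + + (60 + 49 = 109) plus the double crossovers (8).
RF(k–fl) = (109 + 8) / 500 = 117/500 = 0.2340 → 23.4 cM.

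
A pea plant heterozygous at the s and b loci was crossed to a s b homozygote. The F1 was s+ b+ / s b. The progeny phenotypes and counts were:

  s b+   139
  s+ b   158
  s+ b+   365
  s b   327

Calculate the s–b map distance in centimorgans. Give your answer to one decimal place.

The recombinant classes are s+ b and s b+: 158 + 139 = 297.
Recombination frequency = 297/989 = 0.3003 ≈ 30.0%, i.e. 30.0 centimorgans.

30.0 centimorgans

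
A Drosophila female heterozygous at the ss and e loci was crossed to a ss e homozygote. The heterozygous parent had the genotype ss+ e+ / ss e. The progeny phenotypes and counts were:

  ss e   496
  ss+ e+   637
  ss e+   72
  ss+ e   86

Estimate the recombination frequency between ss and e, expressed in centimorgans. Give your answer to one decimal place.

The recombinant classes are ss+ e and ss e+: 86 + 72 = 158.
Recombination frequency = 158/1291 = 0.1224 ≈ 12.2%, i.e. 12.2 centimorgans.

12.2 centimorgans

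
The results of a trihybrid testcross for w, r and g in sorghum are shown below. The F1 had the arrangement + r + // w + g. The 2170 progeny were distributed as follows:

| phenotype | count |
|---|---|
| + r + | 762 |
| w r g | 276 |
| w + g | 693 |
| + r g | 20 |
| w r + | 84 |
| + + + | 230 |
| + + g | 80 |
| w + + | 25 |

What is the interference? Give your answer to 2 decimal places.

The two rarest classes, + r g and w + +, are the double crossovers. Comparing them with the parentals, only the g allele has switched, so g is the middle locus and the order is r – g – w.
r–g: (506 + 45)/2170 = 0.2539; g–w: (164 + 45)/2170 = 0.0963.
Expected DCO frequency = 0.2539 × 0.0963 ≈ 0.02445; observed = 45/2170 ≈ 0.02074.
Coefficient of coincidence = 0.02074/0.02445 ≈ 0.85; interference = 1 − 0.85 = 0.15.

0.15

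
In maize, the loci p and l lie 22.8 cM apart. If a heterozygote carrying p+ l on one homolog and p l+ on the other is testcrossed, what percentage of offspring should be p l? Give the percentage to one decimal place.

A map distance of 22.8 cM corresponds to a recombination frequency of 0.228.
The F1 is p+ l / p l+, so p l is a recombinant gamete class with expected frequency r/2 = 0.228/2 = 0.1140.
That is 0.1140 = 11.4% of the progeny.

11.4%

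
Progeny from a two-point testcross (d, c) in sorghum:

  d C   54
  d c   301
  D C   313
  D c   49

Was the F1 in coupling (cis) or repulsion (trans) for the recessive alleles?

cis

The two most frequent classes are D C (313) and d c (301); these are the parental (non-recombinant) types.
So the F1 carried D C on one chromosome and d c on the other — the recessive alleles are on the same chromosome (cis / coupling).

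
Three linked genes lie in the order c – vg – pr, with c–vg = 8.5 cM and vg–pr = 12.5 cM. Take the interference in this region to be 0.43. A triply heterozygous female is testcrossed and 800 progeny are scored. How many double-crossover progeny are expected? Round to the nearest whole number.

Map distances give recombination frequencies of 0.085 and 0.125 for the two intervals.
With interference 0.43 (so coincidence = 0.57), expected double-crossover frequency = 0.085 × 0.125 × 0.57 = 0.00606.
Expected number = 0.00606 × 800 = 4.85 ≈ 5.

5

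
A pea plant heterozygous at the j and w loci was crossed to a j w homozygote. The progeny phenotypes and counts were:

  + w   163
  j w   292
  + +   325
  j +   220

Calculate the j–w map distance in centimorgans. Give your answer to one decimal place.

38.3 centimorgans

The two most frequent classes, + + (325) and j w (292), are the parental types, so the F1 was + + / j w.
The recombinant classes are + w and j +: 163 + 220 = 383.
Recombination frequency = 383/1000 = 0.3830 ≈ 38.3%, i.e. 38.3 centimorgans.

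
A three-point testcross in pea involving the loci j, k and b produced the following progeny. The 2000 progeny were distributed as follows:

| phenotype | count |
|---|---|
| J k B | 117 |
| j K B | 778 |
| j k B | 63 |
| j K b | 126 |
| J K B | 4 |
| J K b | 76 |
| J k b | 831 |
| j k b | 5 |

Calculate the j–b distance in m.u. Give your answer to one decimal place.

12.6 m.u.

The two most frequent reciprocal classes, J k b and j K B, are the parental types, so the F1 was J k b / j K B.
The two rarest classes, j k b and J K B, are the double crossovers. Comparing them with the parentals, only the j allele has switched, so j is the middle locus and the order is b – j – k.
Crossovers in the b–j interval produce the single-crossover classes J k B and j K b (117 + 126 = 243) plus the double crossovers (9).
RF(b–j) = (243 + 9) / 2000 = 252/2000 = 0.1260 → 12.6 m.u.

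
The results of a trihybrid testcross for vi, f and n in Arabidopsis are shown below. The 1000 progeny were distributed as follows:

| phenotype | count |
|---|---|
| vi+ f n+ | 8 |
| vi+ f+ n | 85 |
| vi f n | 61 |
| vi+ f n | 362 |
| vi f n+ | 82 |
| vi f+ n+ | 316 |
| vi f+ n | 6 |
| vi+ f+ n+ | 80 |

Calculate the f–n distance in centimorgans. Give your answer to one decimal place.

The two most frequent reciprocal classes, vi+ f n and vi f+ n+, are the parental types, so the F1 was vi+ f n / vi f+ n+.
The two rarest classes, vi+ f n+ and vi f+ n, are the double crossovers. Comparing them with the parentals, only the n allele has switched, so n is the middle locus and the order is vi – n – f.
Crossovers in the n–f interval produce the single-crossover classes vi+ f+ n and vi f n+ (85 + 82 = 167) plus the double crossovers (14).
RF(n–f) = (167 + 14) / 1000 = 181/1000 = 0.1810 → 18.1 centimorgans.

18.1 centimorgans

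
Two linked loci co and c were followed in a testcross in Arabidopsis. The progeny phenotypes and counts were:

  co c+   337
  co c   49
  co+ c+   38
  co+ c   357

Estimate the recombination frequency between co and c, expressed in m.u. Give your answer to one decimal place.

The two most frequent classes, co+ c (357) and co c+ (337), are the parental types, so the F1 was co+ c / co c+.
The recombinant classes are co+ c+ and co c: 38 + 49 = 87.
Recombination frequency = 87/781 = 0.1114 ≈ 11.1%, i.e. 11.1 m.u.

11.1 m.u.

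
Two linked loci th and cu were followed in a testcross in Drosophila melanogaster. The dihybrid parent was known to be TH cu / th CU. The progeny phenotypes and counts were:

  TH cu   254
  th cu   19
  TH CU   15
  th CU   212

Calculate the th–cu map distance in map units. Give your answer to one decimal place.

6.8 map units

The recombinant classes are TH CU and th cu: 15 + 19 = 34.
Recombination frequency = 34/500 = 0.0680 ≈ 6.8%, i.e. 6.8 map units.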